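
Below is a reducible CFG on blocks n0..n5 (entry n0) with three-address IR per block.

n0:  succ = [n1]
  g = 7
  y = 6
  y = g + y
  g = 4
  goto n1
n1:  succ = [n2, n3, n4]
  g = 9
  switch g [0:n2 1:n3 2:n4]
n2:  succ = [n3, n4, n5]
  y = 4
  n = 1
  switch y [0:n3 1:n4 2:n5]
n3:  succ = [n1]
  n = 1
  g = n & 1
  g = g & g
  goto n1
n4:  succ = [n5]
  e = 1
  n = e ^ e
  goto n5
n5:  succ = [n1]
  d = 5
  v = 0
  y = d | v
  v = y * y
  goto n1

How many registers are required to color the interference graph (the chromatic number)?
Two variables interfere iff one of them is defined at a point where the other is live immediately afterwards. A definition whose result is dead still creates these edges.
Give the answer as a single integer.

Per-block:
  n0: {g,y} / ∅
  n1: {g} / ∅
  n2: {n,y} / ∅
  n3: {g,n} / ∅
  n4: {e,n} / ∅
  n5: {d,v,y} / ∅

Liveness:
  live n0: ∅→∅
  live n1: ∅→∅
  live n2: ∅→∅
  live n3: ∅→∅
  live n4: ∅→∅
  live n5: ∅→∅

Interference:
  d: {v}
  e: ∅
  g: {y}
  n: {y}
  v: {d}
  y: {g,n}

Registers:
  {d,v} pairwise interfere (2-clique) ⇒ χ ≥ 2
  2-colouring: c0={d,e,y}  c1={g,n,v}
  χ = 2

Answer: 2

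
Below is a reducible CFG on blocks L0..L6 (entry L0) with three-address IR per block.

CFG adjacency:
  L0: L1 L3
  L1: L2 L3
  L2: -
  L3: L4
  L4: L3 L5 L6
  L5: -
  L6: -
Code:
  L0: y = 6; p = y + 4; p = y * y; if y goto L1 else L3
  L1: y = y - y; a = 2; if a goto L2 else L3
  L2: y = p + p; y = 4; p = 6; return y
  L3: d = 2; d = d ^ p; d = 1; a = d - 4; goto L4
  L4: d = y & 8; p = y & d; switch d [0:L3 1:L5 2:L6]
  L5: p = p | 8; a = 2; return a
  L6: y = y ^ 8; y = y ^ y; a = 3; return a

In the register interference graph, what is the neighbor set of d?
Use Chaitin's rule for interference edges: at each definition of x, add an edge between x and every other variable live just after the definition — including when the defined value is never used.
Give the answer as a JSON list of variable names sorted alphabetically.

Per-block:
  L0: {p,y} / ∅
  L1: {a,y} / {y}
  L2: {p,y} / {p}
  L3: {a,d} / {p}
  L4: {d,p} / {y}
  L5: {a,p} / {p}
  L6: {a,y} / {y}

Live sets:
  live L0: ∅→{p,y}
  live L1: {p,y}→{p,y}
  live L2: {p}→∅
  live L3: {p,y}→{y}
  live L4: {y}→{p,y}
  live L5: {p}→∅
  live L6: {y}→∅

Interference:
  a: {p,y}
  d: {p,y}
  p: {a,d,y}
  y: {a,d,p}

N(d) = ["p", "y"]

Answer: ["p", "y"]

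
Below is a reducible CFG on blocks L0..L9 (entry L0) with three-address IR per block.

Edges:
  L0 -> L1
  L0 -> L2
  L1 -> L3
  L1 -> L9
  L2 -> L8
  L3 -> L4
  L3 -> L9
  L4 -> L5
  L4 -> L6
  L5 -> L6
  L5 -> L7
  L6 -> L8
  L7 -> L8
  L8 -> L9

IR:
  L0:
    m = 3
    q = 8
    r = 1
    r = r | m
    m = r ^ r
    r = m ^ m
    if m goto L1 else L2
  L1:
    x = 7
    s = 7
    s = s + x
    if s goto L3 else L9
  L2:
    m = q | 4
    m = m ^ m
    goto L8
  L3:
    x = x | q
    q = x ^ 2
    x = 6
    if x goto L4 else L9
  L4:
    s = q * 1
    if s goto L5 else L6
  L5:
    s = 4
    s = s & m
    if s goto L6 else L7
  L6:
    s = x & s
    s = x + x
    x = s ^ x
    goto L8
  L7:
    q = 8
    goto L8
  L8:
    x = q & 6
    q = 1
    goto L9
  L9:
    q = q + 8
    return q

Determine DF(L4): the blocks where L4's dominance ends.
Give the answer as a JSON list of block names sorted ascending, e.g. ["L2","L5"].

Answer: ["L8"]

Derivation:
idom tree: L1←L0 L2←L0 L3←L1 L4←L3 L5←L4 L6←L4 L7←L5 L8←L0 L9←L0
Join-block Dom:
  L6: preds {L4,L5}: {L0,L1,L3,L4} ∩ {L0,L1,L3,L4,L5} = {L0,L1,L3,L4}; idom=L4
  L8: preds {L2,L6,L7}: {L0,L2} ∩ {L0,L1,L3,L4,L6} ∩ {L0,L1,L3,L4,L5,L7} = {L0}; idom=L0
  L9: preds {L1,L3,L8}: {L0,L1} ∩ {L0,L1,L3} ∩ {L0,L8} = {L0}; idom=L0

DF derivation:
  L6←L4: walk · to L4
  L6←L5: walk L5 to L4
  L8←L2: walk L2 to L0
  L8←L6: walk L6→L4→L3→L1 to L0
  L8←L7: walk L7→L5→L4→L3→L1 to L0
  L9←L1: walk L1 to L0
  L9←L3: walk L3→L1 to L0
  L9←L8: walk L8 to L0
  L0 → ∅
  L1 → {L8,L9}
  L2 → {L8}
  L3 → {L8,L9}
  L4 → {L8}
  L5 → {L6,L8}
  L6 → {L8}
  L7 → {L8}
  L8 → {L9}
  L9 → ∅

DF(L4) = ["L8"]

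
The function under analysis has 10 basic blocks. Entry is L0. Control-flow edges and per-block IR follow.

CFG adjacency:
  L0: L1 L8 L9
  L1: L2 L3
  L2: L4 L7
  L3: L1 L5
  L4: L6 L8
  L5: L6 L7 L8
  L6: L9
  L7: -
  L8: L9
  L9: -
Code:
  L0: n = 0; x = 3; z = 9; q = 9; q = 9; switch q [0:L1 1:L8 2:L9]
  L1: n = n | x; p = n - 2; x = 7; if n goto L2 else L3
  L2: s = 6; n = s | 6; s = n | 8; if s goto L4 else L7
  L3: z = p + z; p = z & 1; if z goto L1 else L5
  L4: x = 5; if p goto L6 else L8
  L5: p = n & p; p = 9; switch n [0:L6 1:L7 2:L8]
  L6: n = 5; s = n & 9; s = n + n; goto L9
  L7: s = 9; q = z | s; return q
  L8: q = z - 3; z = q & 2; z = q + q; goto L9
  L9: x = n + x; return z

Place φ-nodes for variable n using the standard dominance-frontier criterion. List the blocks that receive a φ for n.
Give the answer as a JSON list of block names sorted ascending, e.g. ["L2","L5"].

Answer: ["L1", "L6", "L7", "L8", "L9"]

Analysis:
idom tree: L1←L0 L2←L1 L3←L1 L4←L2 L5←L3 L6←L1 L7←L1 L8←L0 L9←L0
Dom∩ at merges:
  L1: preds {L0,L3}: {L0} ∩ {L0,L1,L3} = {L0}; idom=L0
  L6: preds {L4,L5}: {L0,L1,L2,L4} ∩ {L0,L1,L3,L5} = {L0,L1}; idom=L1
  L7: preds {L2,L5}: {L0,L1,L2} ∩ {L0,L1,L3,L5} = {L0,L1}; idom=L1
  L8: preds {L0,L4,L5}: {L0} ∩ {L0,L1,L2,L4} ∩ {L0,L1,L3,L5} = {L0}; idom=L0
  L9: preds {L0,L6,L8}: {L0} ∩ {L0,L1,L6} ∩ {L0,L8} = {L0}; idom=L0

Frontier:
  L1←L0: walk · to L0
  L1←L3: walk L3→L1 to L0
  L6←L4: walk L4→L2 to L1
  L6←L5: walk L5→L3 to L1
  L7←L2: walk L2 to L1
  L7←L5: walk L5→L3 to L1
  L8←L0: walk · to L0
  L8←L4: walk L4→L2→L1 to L0
  L8←L5: walk L5→L3→L1 to L0
  L9←L0: walk · to L0
  L9←L6: walk L6→L1 to L0
  L9←L8: walk L8 to L0
  L0: DF=∅
  L1: DF={L1,L8,L9}
  L2: DF={L6,L7,L8}
  L3: DF={L1,L6,L7,L8}
  L4: DF={L6,L8}
  L5: DF={L6,L7,L8}
  L6: DF={L9}
  L7: DF=∅
  L8: DF={L9}
  L9: DF=∅

φ for n: defs {L0,L1,L2,L6}
  DF⁺ = {L1,L6,L7,L8,L9}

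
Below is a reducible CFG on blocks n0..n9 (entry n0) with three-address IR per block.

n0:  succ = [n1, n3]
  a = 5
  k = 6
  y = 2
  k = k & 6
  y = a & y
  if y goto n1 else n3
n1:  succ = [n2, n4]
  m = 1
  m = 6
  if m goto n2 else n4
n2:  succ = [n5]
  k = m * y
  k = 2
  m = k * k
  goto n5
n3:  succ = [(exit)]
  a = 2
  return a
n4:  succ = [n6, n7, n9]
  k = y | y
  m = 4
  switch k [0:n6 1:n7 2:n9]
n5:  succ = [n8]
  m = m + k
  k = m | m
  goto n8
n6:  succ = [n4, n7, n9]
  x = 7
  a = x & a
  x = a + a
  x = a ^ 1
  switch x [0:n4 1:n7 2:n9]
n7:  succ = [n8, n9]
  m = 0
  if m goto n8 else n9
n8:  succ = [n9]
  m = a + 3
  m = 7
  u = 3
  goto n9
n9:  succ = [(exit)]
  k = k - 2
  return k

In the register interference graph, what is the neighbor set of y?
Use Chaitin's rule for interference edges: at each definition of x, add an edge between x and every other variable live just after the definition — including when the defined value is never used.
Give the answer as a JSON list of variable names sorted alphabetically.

def/use:
  n0: {a,k,y} / ∅
  n1: {m} / ∅
  n2: {k,m} / {m,y}
  n3: {a} / ∅
  n4: {k,m} / {y}
  n5: {k,m} / {k,m}
  n6: {a,x} / {a}
  n7: {m} / ∅
  n8: {m,u} / {a}
  n9: {k} / {k}

Liveness:
  n0 li=∅ lo={a,y}
  n1 li={a,y} lo={a,m,y}
  n2 li={a,m,y} lo={a,k,m}
  n3 li=∅ lo=∅
  n4 li={a,y} lo={a,k,y}
  n5 li={a,k,m} lo={a,k}
  n6 li={a,k,y} lo={a,k,y}
  n7 li={a,k} lo={a,k}
  n8 li={a,k} lo={k}
  n9 li={k} lo=∅

Interfere edges:
  a — {k,m,x,y}
  k — {a,m,u,x,y}
  m — {a,k,y}
  u — {k}
  x — {a,k,y}
  y — {a,k,m,x}

N(y) = ["a", "k", "m", "x"]

Answer: ["a", "k", "m", "x"]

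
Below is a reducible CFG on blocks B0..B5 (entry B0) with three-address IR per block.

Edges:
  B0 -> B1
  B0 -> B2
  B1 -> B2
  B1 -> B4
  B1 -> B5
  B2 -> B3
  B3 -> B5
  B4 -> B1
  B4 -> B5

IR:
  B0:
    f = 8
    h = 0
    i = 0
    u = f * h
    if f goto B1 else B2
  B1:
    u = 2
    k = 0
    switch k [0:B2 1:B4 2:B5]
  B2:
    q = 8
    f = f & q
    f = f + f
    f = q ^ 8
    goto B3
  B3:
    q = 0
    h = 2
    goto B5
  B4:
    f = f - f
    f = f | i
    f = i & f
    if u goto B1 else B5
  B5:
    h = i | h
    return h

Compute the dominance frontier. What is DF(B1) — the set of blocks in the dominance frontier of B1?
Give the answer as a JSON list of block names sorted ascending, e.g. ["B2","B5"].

Answer: ["B1", "B2", "B5"]

Derivation:
idom tree: B1←B0 B2←B0 B3←B2 B4←B1 B5←B0
Dom at joins:
  B1: preds {B0,B4}: {B0} ∩ {B0,B1,B4} = {B0}; idom=B0
  B2: preds {B0,B1}: {B0} ∩ {B0,B1} = {B0}; idom=B0
  B5: preds {B1,B3,B4}: {B0,B1} ∩ {B0,B2,B3} ∩ {B0,B1,B4} = {B0}; idom=B0

DF walk-up:
  join B1 pred B0: · stop@B0
  join B1 pred B4: B4→B1 stop@B0
  join B2 pred B0: · stop@B0
  join B2 pred B1: B1 stop@B0
  join B5 pred B1: B1 stop@B0
  join B5 pred B3: B3→B2 stop@B0
  join B5 pred B4: B4→B1 stop@B0
  DF(B0)=∅
  DF(B1)={B1,B2,B5}
  DF(B2)={B5}
  DF(B3)={B5}
  DF(B4)={B1,B5}
  DF(B5)=∅

DF(B1) = ["B1", "B2", "B5"]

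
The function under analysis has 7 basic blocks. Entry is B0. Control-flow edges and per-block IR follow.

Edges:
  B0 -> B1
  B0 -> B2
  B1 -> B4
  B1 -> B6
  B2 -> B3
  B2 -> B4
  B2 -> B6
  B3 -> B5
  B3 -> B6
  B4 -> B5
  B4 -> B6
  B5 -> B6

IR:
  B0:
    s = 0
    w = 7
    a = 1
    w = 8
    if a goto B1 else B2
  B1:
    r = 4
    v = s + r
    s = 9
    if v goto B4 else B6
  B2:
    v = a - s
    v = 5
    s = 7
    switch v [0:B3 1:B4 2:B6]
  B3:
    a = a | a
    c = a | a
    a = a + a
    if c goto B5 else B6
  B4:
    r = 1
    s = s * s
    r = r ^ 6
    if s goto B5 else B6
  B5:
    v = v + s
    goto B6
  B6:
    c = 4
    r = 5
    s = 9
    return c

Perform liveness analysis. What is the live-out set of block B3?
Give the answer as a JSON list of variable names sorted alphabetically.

Block summaries:
  B0: def={a,s,w} ue=∅
  B1: def={r,s,v} ue={s}
  B2: def={s,v} ue={a,s}
  B3: def={a,c} ue={a}
  B4: def={r,s} ue={s}
  B5: def={v} ue={s,v}
  B6: def={c,r,s} ue=∅

Liveness:
  B0 li=∅ lo={a,s}
  B1 li={s} lo={s,v}
  B2 li={a,s} lo={a,s,v}
  B3 li={a,s,v} lo={s,v}
  B4 li={s,v} lo={s,v}
  B5 li={s,v} lo=∅
  B6 li=∅ lo=∅

live-out(B3) = ["s", "v"]

Answer: ["s", "v"]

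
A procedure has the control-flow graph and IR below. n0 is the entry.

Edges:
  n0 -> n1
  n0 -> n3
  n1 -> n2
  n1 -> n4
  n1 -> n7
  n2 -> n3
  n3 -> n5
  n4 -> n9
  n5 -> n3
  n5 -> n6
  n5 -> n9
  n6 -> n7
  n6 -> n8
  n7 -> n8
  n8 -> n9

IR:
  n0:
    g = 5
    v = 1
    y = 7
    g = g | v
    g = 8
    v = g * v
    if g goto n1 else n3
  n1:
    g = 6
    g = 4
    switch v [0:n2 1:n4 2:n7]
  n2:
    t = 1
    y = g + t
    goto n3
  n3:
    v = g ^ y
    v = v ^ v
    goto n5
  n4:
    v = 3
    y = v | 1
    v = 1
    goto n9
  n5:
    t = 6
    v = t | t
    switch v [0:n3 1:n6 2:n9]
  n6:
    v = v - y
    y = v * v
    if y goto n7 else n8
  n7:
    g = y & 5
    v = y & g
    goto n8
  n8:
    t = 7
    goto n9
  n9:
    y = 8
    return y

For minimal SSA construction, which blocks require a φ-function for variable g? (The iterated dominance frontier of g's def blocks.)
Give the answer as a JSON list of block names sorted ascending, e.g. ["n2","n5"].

Answer: ["n3", "n7", "n8", "n9"]

Analysis:
idom tree: n1←n0 n2←n1 n3←n0 n4←n1 n5←n3 n6←n5 n7←n0 n8←n0 n9←n0
Dom∩ at merges:
  n3: preds {n0,n2,n5}: {n0} ∩ {n0,n1,n2} ∩ {n0,n3,n5} = {n0}; idom=n0
  n7: preds {n1,n6}: {n0,n1} ∩ {n0,n3,n5,n6} = {n0}; idom=n0
  n8: preds {n6,n7}: {n0,n3,n5,n6} ∩ {n0,n7} = {n0}; idom=n0
  n9: preds {n4,n5,n8}: {n0,n1,n4} ∩ {n0,n3,n5} ∩ {n0,n8} = {n0}; idom=n0

DF derivation:
  n3←n0: walk · to n0
  n3←n2: walk n2→n1 to n0
  n3←n5: walk n5→n3 to n0
  n7←n1: walk n1 to n0
  n7←n6: walk n6→n5→n3 to n0
  n8←n6: walk n6→n5→n3 to n0
  n8←n7: walk n7 to n0
  n9←n4: walk n4→n1 to n0
  n9←n5: walk n5→n3 to n0
  n9←n8: walk n8 to n0
  n0: DF=∅
  n1: DF={n3,n7,n9}
  n2: DF={n3}
  n3: DF={n3,n7,n8,n9}
  n4: DF={n9}
  n5: DF={n3,n7,n8,n9}
  n6: DF={n7,n8}
  n7: DF={n8}
  n8: DF={n9}
  n9: DF=∅

φ for g: defs {n0,n1,n7}
  DF⁺ = {n3,n7,n8,n9}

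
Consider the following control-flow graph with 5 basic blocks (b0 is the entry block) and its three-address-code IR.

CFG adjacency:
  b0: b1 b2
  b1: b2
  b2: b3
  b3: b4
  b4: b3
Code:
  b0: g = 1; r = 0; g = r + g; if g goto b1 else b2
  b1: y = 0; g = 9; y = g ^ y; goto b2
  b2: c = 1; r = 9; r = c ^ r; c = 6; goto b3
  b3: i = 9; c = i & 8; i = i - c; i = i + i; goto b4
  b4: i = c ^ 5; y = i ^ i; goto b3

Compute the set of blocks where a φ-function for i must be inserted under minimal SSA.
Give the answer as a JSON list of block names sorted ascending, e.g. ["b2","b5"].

idom tree: b1←b0 b2←b0 b3←b2 b4←b3
Join-block Dom:
  b2: preds {b0,b1}: {b0} ∩ {b0,b1} = {b0}; idom=b0
  b3: preds {b2,b4}: {b0,b2} ∩ {b0,b2,b3,b4} = {b0,b2}; idom=b2

DF derivation:
  b2←b0: walk · to b0
  b2←b1: walk b1 to b0
  b3←b2: walk · to b2
  b3←b4: walk b4→b3 to b2
  b0: DF=∅
  b1: DF={b2}
  b2: DF=∅
  b3: DF={b3}
  b4: DF={b3}

φ for i: defs {b3,b4}
  DF⁺ = {b3}

Answer: ["b3"]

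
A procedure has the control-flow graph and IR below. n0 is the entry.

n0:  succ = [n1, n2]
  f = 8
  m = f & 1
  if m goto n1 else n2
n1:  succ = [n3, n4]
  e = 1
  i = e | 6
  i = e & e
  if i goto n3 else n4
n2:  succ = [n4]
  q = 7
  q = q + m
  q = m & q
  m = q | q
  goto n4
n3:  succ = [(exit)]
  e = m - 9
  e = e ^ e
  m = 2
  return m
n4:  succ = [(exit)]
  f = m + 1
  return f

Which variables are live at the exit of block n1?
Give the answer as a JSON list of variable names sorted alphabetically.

Answer: ["m"]

Derivation:
Block summaries:
  n0: {f,m} / ∅
  n1: {e,i} / ∅
  n2: {m,q} / {m}
  n3: {e,m} / {m}
  n4: {f} / {m}

Live sets:
  n0: in=∅ out={m}
  n1: in={m} out={m}
  n2: in={m} out={m}
  n3: in={m} out=∅
  n4: in={m} out=∅

live-out(n1) = ["m"]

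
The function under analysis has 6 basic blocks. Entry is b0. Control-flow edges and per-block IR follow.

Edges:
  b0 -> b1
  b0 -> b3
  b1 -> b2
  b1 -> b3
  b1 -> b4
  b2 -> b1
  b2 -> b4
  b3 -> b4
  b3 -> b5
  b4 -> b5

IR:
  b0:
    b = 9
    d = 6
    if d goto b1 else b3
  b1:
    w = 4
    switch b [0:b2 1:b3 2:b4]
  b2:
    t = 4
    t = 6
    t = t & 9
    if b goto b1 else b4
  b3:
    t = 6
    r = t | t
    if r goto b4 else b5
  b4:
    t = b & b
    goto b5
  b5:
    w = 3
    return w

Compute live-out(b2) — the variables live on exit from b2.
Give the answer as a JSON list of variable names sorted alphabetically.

Block summaries:
  b0 def {b,d} use ∅
  b1 def {w} use {b}
  b2 def {t} use {b}
  b3 def {r,t} use ∅
  b4 def {t} use {b}
  b5 def {w} use ∅

Live sets:
  b0: in=∅ out={b}
  b1: in={b} out={b}
  b2: in={b} out={b}
  b3: in={b} out={b}
  b4: in={b} out=∅
  b5: in=∅ out=∅

live-out(b2) = ["b"]

Answer: ["b"]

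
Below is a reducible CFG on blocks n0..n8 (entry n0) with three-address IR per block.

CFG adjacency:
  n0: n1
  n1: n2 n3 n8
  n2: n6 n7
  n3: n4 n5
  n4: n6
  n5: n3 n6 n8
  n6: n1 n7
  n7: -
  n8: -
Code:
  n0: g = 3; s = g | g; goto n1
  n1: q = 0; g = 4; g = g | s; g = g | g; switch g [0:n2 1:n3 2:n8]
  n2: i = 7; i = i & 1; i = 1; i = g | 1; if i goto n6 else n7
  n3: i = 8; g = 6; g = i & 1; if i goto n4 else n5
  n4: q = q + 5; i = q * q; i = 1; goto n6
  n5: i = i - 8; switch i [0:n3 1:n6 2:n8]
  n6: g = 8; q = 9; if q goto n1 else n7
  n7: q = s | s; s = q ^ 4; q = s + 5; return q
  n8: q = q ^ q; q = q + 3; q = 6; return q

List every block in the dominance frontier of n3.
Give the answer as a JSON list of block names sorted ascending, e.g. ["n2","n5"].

Answer: ["n3", "n6", "n8"]

Derivation:
idom tree: n1←n0 n2←n1 n3←n1 n4←n3 n5←n3 n6←n1 n7←n1 n8←n1
Dom at joins:
  n1: preds {n0,n6}: {n0} ∩ {n0,n1,n6} = {n0}; idom=n0
  n3: preds {n1,n5}: {n0,n1} ∩ {n0,n1,n3,n5} = {n0,n1}; idom=n1
  n6: preds {n2,n4,n5}: {n0,n1,n2} ∩ {n0,n1,n3,n4} ∩ {n0,n1,n3,n5} = {n0,n1}; idom=n1
  n7: preds {n2,n6}: {n0,n1,n2} ∩ {n0,n1,n6} = {n0,n1}; idom=n1
  n8: preds {n1,n5}: {n0,n1} ∩ {n0,n1,n3,n5} = {n0,n1}; idom=n1

Frontier:
  n1←n0: walk · to n0
  n1←n6: walk n6→n1 to n0
  n3←n1: walk · to n1
  n3←n5: walk n5→n3 to n1
  n6←n2: walk n2 to n1
  n6←n4: walk n4→n3 to n1
  n6←n5: walk n5→n3 to n1
  n7←n2: walk n2 to n1
  n7←n6: walk n6 to n1
  n8←n1: walk · to n1
  n8←n5: walk n5→n3 to n1
  DF(n0)=∅
  DF(n1)={n1}
  DF(n2)={n6,n7}
  DF(n3)={n3,n6,n8}
  DF(n4)={n6}
  DF(n5)={n3,n6,n8}
  DF(n6)={n1,n7}
  DF(n7)=∅
  DF(n8)=∅

DF(n3) = ["n3", "n6", "n8"]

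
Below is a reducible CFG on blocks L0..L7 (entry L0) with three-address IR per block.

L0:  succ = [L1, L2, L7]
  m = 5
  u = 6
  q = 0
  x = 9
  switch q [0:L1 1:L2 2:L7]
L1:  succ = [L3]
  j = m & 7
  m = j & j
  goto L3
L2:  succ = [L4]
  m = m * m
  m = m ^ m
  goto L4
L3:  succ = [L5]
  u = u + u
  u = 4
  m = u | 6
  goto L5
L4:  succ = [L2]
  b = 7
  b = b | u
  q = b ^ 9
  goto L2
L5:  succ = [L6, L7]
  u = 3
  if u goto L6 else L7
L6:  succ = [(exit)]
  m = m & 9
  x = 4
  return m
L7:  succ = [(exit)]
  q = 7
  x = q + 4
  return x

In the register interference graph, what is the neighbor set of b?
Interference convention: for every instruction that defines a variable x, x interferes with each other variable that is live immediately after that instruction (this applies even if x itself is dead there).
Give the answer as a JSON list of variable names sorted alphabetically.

Per-block:
  L0: {m,q,u,x} / ∅
  L1: {j,m} / {m}
  L2: {m} / {m}
  L3: {m,u} / {u}
  L4: {b,q} / {u}
  L5: {u} / ∅
  L6: {m,x} / {m}
  L7: {q,x} / ∅

Liveness:
  live L0: ∅→{m,u}
  live L1: {m,u}→{u}
  live L2: {m,u}→{m,u}
  live L3: {u}→{m}
  live L4: {m,u}→{m,u}
  live L5: {m}→{m}
  live L6: {m}→∅
  live L7: ∅→∅

Conflict graph:
  b: {m,u}
  j: {u}
  m: {b,q,u,x}
  q: {m,u,x}
  u: {b,j,m,q,x}
  x: {m,q,u}

N(b) = ["m", "u"]

Answer: ["m", "u"]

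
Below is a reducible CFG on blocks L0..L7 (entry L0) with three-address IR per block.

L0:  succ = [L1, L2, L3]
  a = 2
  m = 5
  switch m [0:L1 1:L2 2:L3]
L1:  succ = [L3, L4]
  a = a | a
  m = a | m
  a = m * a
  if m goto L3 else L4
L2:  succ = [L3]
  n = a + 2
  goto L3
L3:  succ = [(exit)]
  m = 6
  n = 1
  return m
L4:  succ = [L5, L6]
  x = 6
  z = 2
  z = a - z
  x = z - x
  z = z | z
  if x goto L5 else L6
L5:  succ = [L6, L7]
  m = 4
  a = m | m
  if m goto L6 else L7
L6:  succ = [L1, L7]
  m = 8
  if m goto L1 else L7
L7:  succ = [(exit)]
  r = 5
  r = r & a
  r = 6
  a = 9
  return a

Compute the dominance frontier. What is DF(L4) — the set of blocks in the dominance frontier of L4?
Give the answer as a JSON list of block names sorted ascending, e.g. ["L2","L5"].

idom tree: L1←L0 L2←L0 L3←L0 L4←L1 L5←L4 L6←L4 L7←L4
Join-block Dom:
  L1: preds {L0,L6}: {L0} ∩ {L0,L1,L4,L6} = {L0}; idom=L0
  L3: preds {L0,L1,L2}: {L0} ∩ {L0,L1} ∩ {L0,L2} = {L0}; idom=L0
  L6: preds {L4,L5}: {L0,L1,L4} ∩ {L0,L1,L4,L5} = {L0,L1,L4}; idom=L4
  L7: preds {L5,L6}: {L0,L1,L4,L5} ∩ {L0,L1,L4,L6} = {L0,L1,L4}; idom=L4

Frontier:
  join L1 pred L0: · stop@L0
  join L1 pred L6: L6→L4→L1 stop@L0
  join L3 pred L0: · stop@L0
  join L3 pred L1: L1 stop@L0
  join L3 pred L2: L2 stop@L0
  join L6 pred L4: · stop@L4
  join L6 pred L5: L5 stop@L4
  join L7 pred L5: L5 stop@L4
  join L7 pred L6: L6 stop@L4
  L0 → ∅
  L1 → {L1,L3}
  L2 → {L3}
  L3 → ∅
  L4 → {L1}
  L5 → {L6,L7}
  L6 → {L1,L7}
  L7 → ∅

DF(L4) = ["L1"]

Answer: ["L1"]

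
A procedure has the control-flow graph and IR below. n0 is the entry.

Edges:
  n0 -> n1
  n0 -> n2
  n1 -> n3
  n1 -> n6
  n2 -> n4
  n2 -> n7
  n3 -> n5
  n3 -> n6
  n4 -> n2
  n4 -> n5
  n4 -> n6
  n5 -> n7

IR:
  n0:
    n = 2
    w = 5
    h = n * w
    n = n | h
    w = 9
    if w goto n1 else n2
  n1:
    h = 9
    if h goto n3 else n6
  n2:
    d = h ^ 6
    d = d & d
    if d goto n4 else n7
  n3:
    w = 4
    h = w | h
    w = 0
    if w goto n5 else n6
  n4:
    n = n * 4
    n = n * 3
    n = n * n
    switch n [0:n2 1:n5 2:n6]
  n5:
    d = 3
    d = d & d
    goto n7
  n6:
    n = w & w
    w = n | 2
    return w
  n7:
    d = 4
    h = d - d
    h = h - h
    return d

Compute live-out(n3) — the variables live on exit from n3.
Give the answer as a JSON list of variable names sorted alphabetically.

def/use:
  n0 def {h,n,w} use ∅
  n1 def {h} use ∅
  n2 def {d} use {h}
  n3 def {h,w} use {h}
  n4 def {n} use {n}
  n5 def {d} use ∅
  n6 def {n,w} use {w}
  n7 def {d,h} use ∅

Backward fixpoint:
  live n0: ∅→{h,n,w}
  live n1: {w}→{h,w}
  live n2: {h,n,w}→{h,n,w}
  live n3: {h}→{w}
  live n4: {h,n,w}→{h,n,w}
  live n5: ∅→∅
  live n6: {w}→∅
  live n7: ∅→∅

live-out(n3) = ["w"]

Answer: ["w"]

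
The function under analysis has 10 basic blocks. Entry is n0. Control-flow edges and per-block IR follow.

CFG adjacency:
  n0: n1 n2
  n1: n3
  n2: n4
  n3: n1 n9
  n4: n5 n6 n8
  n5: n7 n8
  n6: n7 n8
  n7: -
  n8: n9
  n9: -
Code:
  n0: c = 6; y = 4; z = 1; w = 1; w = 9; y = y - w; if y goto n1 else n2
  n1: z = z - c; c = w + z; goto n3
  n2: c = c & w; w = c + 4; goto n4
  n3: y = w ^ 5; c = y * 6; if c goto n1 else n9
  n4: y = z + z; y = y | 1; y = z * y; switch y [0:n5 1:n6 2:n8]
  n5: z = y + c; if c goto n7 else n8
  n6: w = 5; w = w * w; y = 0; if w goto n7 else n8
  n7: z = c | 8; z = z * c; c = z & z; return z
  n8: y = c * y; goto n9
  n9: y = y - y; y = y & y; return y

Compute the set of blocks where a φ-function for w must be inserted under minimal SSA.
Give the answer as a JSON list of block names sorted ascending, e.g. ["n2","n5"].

Answer: ["n7", "n8", "n9"]

Derivation:
idom tree: n1←n0 n2←n0 n3←n1 n4←n2 n5←n4 n6←n4 n7←n4 n8←n4 n9←n0
Dom∩ at merges:
  n1: preds {n0,n3}: {n0} ∩ {n0,n1,n3} = {n0}; idom=n0
  n7: preds {n5,n6}: {n0,n2,n4,n5} ∩ {n0,n2,n4,n6} = {n0,n2,n4}; idom=n4
  n8: preds {n4,n5,n6}: {n0,n2,n4} ∩ {n0,n2,n4,n5} ∩ {n0,n2,n4,n6} = {n0,n2,n4}; idom=n4
  n9: preds {n3,n8}: {n0,n1,n3} ∩ {n0,n2,n4,n8} = {n0}; idom=n0

DF derivation:
  n1←n0: walk · to n0
  n1←n3: walk n3→n1 to n0
  n7←n5: walk n5 to n4
  n7←n6: walk n6 to n4
  n8←n4: walk · to n4
  n8←n5: walk n5 to n4
  n8←n6: walk n6 to n4
  n9←n3: walk n3→n1 to n0
  n9←n8: walk n8→n4→n2 to n0
  n0 → ∅
  n1 → {n1,n9}
  n2 → {n9}
  n3 → {n1,n9}
  n4 → {n9}
  n5 → {n7,n8}
  n6 → {n7,n8}
  n7 → ∅
  n8 → {n9}
  n9 → ∅

φ for w: defs {n0,n2,n6}
  DF⁺ = {n7,n8,n9}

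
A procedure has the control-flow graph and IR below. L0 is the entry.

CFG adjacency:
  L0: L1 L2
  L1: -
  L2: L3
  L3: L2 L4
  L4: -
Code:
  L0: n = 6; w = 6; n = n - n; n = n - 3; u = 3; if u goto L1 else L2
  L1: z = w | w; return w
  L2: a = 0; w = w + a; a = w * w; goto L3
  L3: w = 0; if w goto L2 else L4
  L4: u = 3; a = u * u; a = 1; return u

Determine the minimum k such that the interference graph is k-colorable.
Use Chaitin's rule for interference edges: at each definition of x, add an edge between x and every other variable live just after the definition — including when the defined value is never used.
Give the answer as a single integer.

Block summaries:
  L0: {n,u,w} / ∅
  L1: {z} / {w}
  L2: {a,w} / {w}
  L3: {w} / ∅
  L4: {a,u} / ∅

Liveness:
  L0 li=∅ lo={w}
  L1 li={w} lo=∅
  L2 li={w} lo=∅
  L3 li=∅ lo={w}
  L4 li=∅ lo=∅

Interference:
  a: {u,w}
  n: {w}
  u: {a,w}
  w: {a,n,u,z}
  z: {w}

Chromatic number:
  lower bound: {a,u,w} mutually conflict ⇒ χ ≥ 3
  assign a→c1 n→c1 u→c2 w→c0 z→c1 — no edge inside a register ⇒ χ ≤ 3
  χ = 3

Answer: 3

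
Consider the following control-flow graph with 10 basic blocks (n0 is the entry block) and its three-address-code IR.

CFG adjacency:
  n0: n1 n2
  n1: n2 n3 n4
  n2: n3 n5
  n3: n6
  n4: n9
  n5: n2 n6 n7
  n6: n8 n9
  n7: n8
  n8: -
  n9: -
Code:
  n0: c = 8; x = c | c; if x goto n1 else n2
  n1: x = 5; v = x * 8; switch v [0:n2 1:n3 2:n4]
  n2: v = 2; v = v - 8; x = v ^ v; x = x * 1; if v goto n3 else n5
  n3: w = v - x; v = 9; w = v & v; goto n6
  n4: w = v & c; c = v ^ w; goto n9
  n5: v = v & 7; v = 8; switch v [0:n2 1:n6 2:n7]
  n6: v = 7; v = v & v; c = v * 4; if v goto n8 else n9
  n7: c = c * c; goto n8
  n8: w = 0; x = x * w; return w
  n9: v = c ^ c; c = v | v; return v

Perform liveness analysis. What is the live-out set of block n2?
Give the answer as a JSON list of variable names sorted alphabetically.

Per-block:
  n0 def {c,x} use ∅
  n1 def {v,x} use ∅
  n2 def {v,x} use ∅
  n3 def {v,w} use {v,x}
  n4 def {c,w} use {c,v}
  n5 def {v} use {v}
  n6 def {c,v} use ∅
  n7 def {c} use {c}
  n8 def {w,x} use {x}
  n9 def {c,v} use {c}

Liveness:
  n0: in=∅ out={c}
  n1: in={c} out={c,v,x}
  n2: in={c} out={c,v,x}
  n3: in={v,x} out={x}
  n4: in={c,v} out={c}
  n5: in={c,v,x} out={c,x}
  n6: in={x} out={c,x}
  n7: in={c,x} out={x}
  n8: in={x} out=∅
  n9: in={c} out=∅

live-out(n2) = ["c", "v", "x"]

Answer: ["c", "v", "x"]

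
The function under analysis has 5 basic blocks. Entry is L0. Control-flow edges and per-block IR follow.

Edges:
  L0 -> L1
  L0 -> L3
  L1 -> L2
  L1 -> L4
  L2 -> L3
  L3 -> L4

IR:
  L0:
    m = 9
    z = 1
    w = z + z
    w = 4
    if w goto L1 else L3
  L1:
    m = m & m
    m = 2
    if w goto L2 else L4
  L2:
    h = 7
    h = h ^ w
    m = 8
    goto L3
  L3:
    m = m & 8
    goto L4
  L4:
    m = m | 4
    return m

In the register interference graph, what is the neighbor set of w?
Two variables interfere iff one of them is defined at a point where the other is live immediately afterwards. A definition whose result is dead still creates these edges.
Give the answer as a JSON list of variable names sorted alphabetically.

Answer: ["h", "m"]

Derivation:
Per-block:
  L0: {m,w,z} / ∅
  L1: {m} / {m,w}
  L2: {h,m} / {w}
  L3: {m} / {m}
  L4: {m} / {m}

Live sets:
  L0: in=∅ out={m,w}
  L1: in={m,w} out={m,w}
  L2: in={w} out={m}
  L3: in={m} out={m}
  L4: in={m} out=∅

Interfere edges:
  h: {w}
  m: {w,z}
  w: {h,m}
  z: {m}

N(w) = ["h", "m"]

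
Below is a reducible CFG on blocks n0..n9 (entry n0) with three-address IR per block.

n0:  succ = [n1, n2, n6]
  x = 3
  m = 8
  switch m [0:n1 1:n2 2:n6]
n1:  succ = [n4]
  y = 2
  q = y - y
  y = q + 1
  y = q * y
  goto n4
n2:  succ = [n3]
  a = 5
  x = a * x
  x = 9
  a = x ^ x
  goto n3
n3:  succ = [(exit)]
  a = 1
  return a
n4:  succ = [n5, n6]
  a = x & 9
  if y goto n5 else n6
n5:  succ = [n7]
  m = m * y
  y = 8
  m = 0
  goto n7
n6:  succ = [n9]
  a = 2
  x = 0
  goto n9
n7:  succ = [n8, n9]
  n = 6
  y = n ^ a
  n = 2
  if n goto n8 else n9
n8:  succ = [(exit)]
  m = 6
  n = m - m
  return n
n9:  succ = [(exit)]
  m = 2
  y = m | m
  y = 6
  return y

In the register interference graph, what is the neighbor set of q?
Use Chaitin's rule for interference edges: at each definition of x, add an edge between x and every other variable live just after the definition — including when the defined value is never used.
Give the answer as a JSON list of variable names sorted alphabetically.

Answer: ["m", "x", "y"]

Working:
Per-block:
  n0: {m,x} / ∅
  n1: {q,y} / ∅
  n2: {a,x} / {x}
  n3: {a} / ∅
  n4: {a} / {x,y}
  n5: {m,y} / {m,y}
  n6: {a,x} / ∅
  n7: {n,y} / {a}
  n8: {m,n} / ∅
  n9: {m,y} / ∅

Backward fixpoint:
  n0 li=∅ lo={m,x}
  n1 li={m,x} lo={m,x,y}
  n2 li={x} lo=∅
  n3 li=∅ lo=∅
  n4 li={m,x,y} lo={a,m,y}
  n5 li={a,m,y} lo={a}
  n6 li=∅ lo=∅
  n7 li={a} lo=∅
  n8 li=∅ lo=∅
  n9 li=∅ lo=∅

Interfere edges:
  a — {m,n,x,y}
  m — {a,q,x,y}
  n — {a}
  q — {m,x,y}
  x — {a,m,q,y}
  y — {a,m,q,x}

N(q) = ["m", "x", "y"]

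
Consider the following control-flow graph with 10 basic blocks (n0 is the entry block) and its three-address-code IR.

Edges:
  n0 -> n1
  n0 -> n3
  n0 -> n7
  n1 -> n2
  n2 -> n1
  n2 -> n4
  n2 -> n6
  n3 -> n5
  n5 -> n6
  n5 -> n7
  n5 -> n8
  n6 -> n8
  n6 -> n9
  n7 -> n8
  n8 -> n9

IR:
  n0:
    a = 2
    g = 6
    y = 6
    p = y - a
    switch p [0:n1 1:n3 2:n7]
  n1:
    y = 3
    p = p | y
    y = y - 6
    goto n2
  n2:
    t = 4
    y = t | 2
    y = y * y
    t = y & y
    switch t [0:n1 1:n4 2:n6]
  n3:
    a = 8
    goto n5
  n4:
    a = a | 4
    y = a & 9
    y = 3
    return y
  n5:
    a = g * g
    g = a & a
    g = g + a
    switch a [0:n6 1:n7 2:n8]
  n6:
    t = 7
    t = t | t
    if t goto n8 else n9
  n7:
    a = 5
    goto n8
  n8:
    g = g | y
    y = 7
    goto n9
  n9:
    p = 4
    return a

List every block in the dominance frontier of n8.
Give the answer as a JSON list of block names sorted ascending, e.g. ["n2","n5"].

Answer: ["n9"]

Analysis:
idom tree: n1←n0 n2←n1 n3←n0 n4←n2 n5←n3 n6←n0 n7←n0 n8←n0 n9←n0
Dom at joins:
  n1: preds {n0,n2}: {n0} ∩ {n0,n1,n2} = {n0}; idom=n0
  n6: preds {n2,n5}: {n0,n1,n2} ∩ {n0,n3,n5} = {n0}; idom=n0
  n7: preds {n0,n5}: {n0} ∩ {n0,n3,n5} = {n0}; idom=n0
  n8: preds {n5,n6,n7}: {n0,n3,n5} ∩ {n0,n6} ∩ {n0,n7} = {n0}; idom=n0
  n9: preds {n6,n8}: {n0,n6} ∩ {n0,n8} = {n0}; idom=n0

DF derivation:
  join n1 pred n0: · stop@n0
  join n1 pred n2: n2→n1 stop@n0
  join n6 pred n2: n2→n1 stop@n0
  join n6 pred n5: n5→n3 stop@n0
  join n7 pred n0: · stop@n0
  join n7 pred n5: n5→n3 stop@n0
  join n8 pred n5: n5→n3 stop@n0
  join n8 pred n6: n6 stop@n0
  join n8 pred n7: n7 stop@n0
  join n9 pred n6: n6 stop@n0
  join n9 pred n8: n8 stop@n0
  n0: DF=∅
  n1: DF={n1,n6}
  n2: DF={n1,n6}
  n3: DF={n6,n7,n8}
  n4: DF=∅
  n5: DF={n6,n7,n8}
  n6: DF={n8,n9}
  n7: DF={n8}
  n8: DF={n9}
  n9: DF=∅

DF(n8) = ["n9"]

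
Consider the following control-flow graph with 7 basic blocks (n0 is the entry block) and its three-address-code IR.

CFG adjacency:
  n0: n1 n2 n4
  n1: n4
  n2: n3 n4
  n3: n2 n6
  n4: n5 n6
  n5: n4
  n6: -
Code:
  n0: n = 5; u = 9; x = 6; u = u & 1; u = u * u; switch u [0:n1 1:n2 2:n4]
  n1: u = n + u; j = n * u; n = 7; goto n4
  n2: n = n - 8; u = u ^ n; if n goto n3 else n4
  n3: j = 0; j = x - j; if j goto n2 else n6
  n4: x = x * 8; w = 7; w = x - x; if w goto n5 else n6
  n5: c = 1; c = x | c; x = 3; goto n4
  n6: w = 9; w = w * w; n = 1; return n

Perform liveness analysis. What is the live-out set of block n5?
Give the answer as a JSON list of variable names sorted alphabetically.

def/use:
  n0: def={n,u,x} ue=∅
  n1: def={j,n,u} ue={n,u}
  n2: def={n,u} ue={n,u}
  n3: def={j} ue={x}
  n4: def={w,x} ue={x}
  n5: def={c,x} ue={x}
  n6: def={n,w} ue=∅

Backward fixpoint:
  live n0: ∅→{n,u,x}
  live n1: {n,u,x}→{x}
  live n2: {n,u,x}→{n,u,x}
  live n3: {n,u,x}→{n,u,x}
  live n4: {x}→{x}
  live n5: {x}→{x}
  live n6: ∅→∅

live-out(n5) = ["x"]

Answer: ["x"]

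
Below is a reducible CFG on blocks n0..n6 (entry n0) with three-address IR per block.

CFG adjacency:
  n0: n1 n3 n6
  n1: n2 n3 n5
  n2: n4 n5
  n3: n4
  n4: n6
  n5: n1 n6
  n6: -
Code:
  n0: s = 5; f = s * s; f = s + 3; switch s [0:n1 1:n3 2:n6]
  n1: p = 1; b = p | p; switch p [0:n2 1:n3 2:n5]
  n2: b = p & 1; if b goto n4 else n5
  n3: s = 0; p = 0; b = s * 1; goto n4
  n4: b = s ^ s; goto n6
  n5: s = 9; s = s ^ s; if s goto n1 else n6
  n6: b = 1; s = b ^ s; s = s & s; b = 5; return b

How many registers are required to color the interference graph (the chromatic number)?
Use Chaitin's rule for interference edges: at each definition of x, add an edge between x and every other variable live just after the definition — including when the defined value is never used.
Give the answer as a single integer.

Answer: 3

Analysis:
Block summaries:
  n0 def {f,s} use ∅
  n1 def {b,p} use ∅
  n2 def {b} use {p}
  n3 def {b,p,s} use ∅
  n4 def {b} use {s}
  n5 def {s} use ∅
  n6 def {b,s} use {s}

Backward fixpoint:
  n0: in=∅ out={s}
  n1: in={s} out={p,s}
  n2: in={p,s} out={s}
  n3: in=∅ out={s}
  n4: in={s} out={s}
  n5: in=∅ out={s}
  n6: in={s} out=∅

Conflict graph:
  b↔{p,s}
  f↔{s}
  p↔{b,s}
  s↔{b,f,p}

Chromatic number:
  lower bound: {b,p,s} mutually conflict ⇒ χ ≥ 3
  assign b→c1 f→c1 p→c2 s→c0 — no edge inside a register ⇒ χ ≤ 3
  χ = 3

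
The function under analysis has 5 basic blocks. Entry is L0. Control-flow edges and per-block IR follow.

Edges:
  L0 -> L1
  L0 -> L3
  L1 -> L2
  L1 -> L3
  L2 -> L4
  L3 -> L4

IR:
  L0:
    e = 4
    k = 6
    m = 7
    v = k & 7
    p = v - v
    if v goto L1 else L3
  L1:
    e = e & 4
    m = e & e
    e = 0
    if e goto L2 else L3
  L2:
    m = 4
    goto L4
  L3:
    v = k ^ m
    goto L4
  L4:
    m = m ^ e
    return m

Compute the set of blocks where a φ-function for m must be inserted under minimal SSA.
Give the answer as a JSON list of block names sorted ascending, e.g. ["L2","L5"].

idom tree: L1←L0 L2←L1 L3←L0 L4←L0
Dom∩ at merges:
  L3: preds {L0,L1}: {L0} ∩ {L0,L1} = {L0}; idom=L0
  L4: preds {L2,L3}: {L0,L1,L2} ∩ {L0,L3} = {L0}; idom=L0

DF derivation:
  L3←L0: walk · to L0
  L3←L1: walk L1 to L0
  L4←L2: walk L2→L1 to L0
  L4←L3: walk L3 to L0
  DF(L0)=∅
  DF(L1)={L3,L4}
  DF(L2)={L4}
  DF(L3)={L4}
  DF(L4)=∅

φ for m: defs {L0,L1,L2,L4}
  DF⁺ = {L3,L4}

Answer: ["L3", "L4"]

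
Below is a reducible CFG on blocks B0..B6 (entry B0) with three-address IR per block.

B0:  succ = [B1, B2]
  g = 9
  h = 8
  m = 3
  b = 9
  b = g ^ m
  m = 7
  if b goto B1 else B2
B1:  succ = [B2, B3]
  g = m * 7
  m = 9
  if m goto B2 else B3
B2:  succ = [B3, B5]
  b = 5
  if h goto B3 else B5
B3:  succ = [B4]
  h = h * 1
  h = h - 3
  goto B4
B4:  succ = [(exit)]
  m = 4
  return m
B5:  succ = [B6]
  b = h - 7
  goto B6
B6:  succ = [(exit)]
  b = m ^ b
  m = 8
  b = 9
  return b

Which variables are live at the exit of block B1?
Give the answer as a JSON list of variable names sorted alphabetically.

Answer: ["h", "m"]

Analysis:
def/use:
  B0: {b,g,h,m} / ∅
  B1: {g,m} / {m}
  B2: {b} / {h}
  B3: {h} / {h}
  B4: {m} / ∅
  B5: {b} / {h}
  B6: {b,m} / {b,m}

Backward fixpoint:
  B0: in=∅ out={h,m}
  B1: in={h,m} out={h,m}
  B2: in={h,m} out={h,m}
  B3: in={h} out=∅
  B4: in=∅ out=∅
  B5: in={h,m} out={b,m}
  B6: in={b,m} out=∅

live-out(B1) = ["h", "m"]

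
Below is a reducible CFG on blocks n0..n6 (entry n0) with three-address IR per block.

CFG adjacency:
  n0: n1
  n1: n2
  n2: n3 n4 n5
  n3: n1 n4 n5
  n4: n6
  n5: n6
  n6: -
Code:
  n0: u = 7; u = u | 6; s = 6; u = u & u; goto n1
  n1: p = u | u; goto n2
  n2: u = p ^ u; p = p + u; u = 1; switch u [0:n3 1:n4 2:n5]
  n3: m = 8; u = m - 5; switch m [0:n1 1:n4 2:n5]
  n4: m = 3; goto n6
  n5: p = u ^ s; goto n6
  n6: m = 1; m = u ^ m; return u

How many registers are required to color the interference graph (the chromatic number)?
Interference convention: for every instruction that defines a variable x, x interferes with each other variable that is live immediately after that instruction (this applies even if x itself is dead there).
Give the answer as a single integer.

Answer: 3

Working:
Block summaries:
  n0: {s,u} / ∅
  n1: {p} / {u}
  n2: {p,u} / {p,u}
  n3: {m,u} / ∅
  n4: {m} / ∅
  n5: {p} / {s,u}
  n6: {m} / {u}

Liveness:
  live n0: ∅→{s,u}
  live n1: {s,u}→{p,s,u}
  live n2: {p,s,u}→{s,u}
  live n3: {s}→{s,u}
  live n4: {u}→{u}
  live n5: {s,u}→{u}
  live n6: {u}→∅

Interference:
  m — {s,u}
  p — {s,u}
  s — {m,p,u}
  u — {m,p,s}

Registers:
  lower bound: {m,s,u} mutually conflict ⇒ χ ≥ 3
  assign m→c2 p→c2 s→c0 u→c1 — no edge inside a register ⇒ χ ≤ 3
  χ = 3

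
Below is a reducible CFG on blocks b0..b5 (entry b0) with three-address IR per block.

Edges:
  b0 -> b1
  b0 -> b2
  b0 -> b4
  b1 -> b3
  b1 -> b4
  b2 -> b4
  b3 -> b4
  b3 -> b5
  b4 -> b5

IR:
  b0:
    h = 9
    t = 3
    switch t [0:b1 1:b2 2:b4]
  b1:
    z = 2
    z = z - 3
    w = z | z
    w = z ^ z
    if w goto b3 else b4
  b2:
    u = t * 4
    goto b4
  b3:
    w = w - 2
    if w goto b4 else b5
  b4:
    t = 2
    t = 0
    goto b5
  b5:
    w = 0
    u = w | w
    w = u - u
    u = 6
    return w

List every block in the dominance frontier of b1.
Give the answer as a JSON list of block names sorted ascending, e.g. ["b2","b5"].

Answer: ["b4", "b5"]

Analysis:
idom tree: b1←b0 b2←b0 b3←b1 b4←b0 b5←b0
Join-block Dom:
  b4: preds {b0,b1,b2,b3}: {b0} ∩ {b0,b1} ∩ {b0,b2} ∩ {b0,b1,b3} = {b0}; idom=b0
  b5: preds {b3,b4}: {b0,b1,b3} ∩ {b0,b4} = {b0}; idom=b0

DF walk-up:
  join b4 pred b0: · stop@b0
  join b4 pred b1: b1 stop@b0
  join b4 pred b2: b2 stop@b0
  join b4 pred b3: b3→b1 stop@b0
  join b5 pred b3: b3→b1 stop@b0
  join b5 pred b4: b4 stop@b0
  b0 → ∅
  b1 → {b4,b5}
  b2 → {b4}
  b3 → {b4,b5}
  b4 → {b5}
  b5 → ∅

DF(b1) = ["b4", "b5"]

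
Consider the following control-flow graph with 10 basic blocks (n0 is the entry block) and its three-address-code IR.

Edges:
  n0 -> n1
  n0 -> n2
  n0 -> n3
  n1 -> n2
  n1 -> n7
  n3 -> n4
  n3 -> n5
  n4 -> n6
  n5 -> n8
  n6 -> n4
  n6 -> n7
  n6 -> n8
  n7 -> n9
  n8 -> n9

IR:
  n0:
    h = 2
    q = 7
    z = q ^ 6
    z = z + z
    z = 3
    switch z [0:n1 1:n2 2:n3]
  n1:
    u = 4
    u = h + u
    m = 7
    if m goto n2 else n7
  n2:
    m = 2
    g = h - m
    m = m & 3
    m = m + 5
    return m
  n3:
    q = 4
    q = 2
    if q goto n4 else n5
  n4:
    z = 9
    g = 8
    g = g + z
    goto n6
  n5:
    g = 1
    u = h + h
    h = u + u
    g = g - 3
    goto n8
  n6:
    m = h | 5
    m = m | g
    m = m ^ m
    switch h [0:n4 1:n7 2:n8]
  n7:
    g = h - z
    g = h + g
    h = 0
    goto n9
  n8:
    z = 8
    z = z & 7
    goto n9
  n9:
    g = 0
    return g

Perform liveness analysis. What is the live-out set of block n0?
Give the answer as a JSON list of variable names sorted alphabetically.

Answer: ["h", "z"]

Derivation:
Per-block:
  n0: def={h,q,z} ue=∅
  n1: def={m,u} ue={h}
  n2: def={g,m} ue={h}
  n3: def={q} ue=∅
  n4: def={g,z} ue=∅
  n5: def={g,h,u} ue={h}
  n6: def={m} ue={g,h}
  n7: def={g,h} ue={h,z}
  n8: def={z} ue=∅
  n9: def={g} ue=∅

Live sets:
  n0 li=∅ lo={h,z}
  n1 li={h,z} lo={h,z}
  n2 li={h} lo=∅
  n3 li={h} lo={h}
  n4 li={h} lo={g,h,z}
  n5 li={h} lo=∅
  n6 li={g,h,z} lo={h,z}
  n7 li={h,z} lo=∅
  n8 li=∅ lo=∅
  n9 li=∅ lo=∅

live-out(n0) = ["h", "z"]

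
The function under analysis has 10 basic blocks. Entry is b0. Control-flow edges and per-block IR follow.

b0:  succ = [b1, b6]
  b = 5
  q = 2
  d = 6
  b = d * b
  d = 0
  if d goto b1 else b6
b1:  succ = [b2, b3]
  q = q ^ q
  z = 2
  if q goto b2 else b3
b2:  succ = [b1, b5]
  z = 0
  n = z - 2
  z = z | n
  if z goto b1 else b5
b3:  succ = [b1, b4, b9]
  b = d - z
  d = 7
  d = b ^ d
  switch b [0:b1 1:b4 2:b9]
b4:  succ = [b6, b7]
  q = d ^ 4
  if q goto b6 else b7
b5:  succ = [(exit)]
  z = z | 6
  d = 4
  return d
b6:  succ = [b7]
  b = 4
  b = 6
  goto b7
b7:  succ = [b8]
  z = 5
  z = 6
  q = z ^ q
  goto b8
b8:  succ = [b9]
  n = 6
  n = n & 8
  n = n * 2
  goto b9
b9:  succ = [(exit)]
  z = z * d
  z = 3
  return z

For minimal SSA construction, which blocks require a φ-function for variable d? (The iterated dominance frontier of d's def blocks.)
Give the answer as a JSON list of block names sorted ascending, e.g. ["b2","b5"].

idom tree: b1←b0 b2←b1 b3←b1 b4←b3 b5←b2 b6←b0 b7←b0 b8←b7 b9←b0
Join-block Dom:
  b1: preds {b0,b2,b3}: {b0} ∩ {b0,b1,b2} ∩ {b0,b1,b3} = {b0}; idom=b0
  b6: preds {b0,b4}: {b0} ∩ {b0,b1,b3,b4} = {b0}; idom=b0
  b7: preds {b4,b6}: {b0,b1,b3,b4} ∩ {b0,b6} = {b0}; idom=b0
  b9: preds {b3,b8}: {b0,b1,b3} ∩ {b0,b7,b8} = {b0}; idom=b0

DF walk-up:
  b1←b0: walk · to b0
  b1←b2: walk b2→b1 to b0
  b1←b3: walk b3→b1 to b0
  b6←b0: walk · to b0
  b6←b4: walk b4→b3→b1 to b0
  b7←b4: walk b4→b3→b1 to b0
  b7←b6: walk b6 to b0
  b9←b3: walk b3→b1 to b0
  b9←b8: walk b8→b7 to b0
  DF(b0)=∅
  DF(b1)={b1,b6,b7,b9}
  DF(b2)={b1}
  DF(b3)={b1,b6,b7,b9}
  DF(b4)={b6,b7}
  DF(b5)=∅
  DF(b6)={b7}
  DF(b7)={b9}
  DF(b8)={b9}
  DF(b9)=∅

φ for d: defs {b0,b3,b5}
  DF⁺ = {b1,b6,b7,b9}

Answer: ["b1", "b6", "b7", "b9"]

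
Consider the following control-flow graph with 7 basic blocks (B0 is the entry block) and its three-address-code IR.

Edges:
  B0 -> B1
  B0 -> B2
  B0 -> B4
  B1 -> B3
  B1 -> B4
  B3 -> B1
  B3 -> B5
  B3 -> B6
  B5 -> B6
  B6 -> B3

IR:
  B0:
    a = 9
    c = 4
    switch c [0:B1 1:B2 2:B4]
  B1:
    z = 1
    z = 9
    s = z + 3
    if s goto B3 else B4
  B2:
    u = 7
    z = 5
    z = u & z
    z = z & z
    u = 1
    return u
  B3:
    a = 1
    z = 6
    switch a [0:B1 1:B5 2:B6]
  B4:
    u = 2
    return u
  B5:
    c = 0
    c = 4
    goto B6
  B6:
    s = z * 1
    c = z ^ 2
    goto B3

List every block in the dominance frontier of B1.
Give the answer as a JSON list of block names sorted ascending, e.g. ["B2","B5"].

Answer: ["B1", "B4"]

Working:
idom tree: B1←B0 B2←B0 B3←B1 B4←B0 B5←B3 B6←B3
Dom at joins:
  B1: preds {B0,B3}: {B0} ∩ {B0,B1,B3} = {B0}; idom=B0
  B3: preds {B1,B6}: {B0,B1} ∩ {B0,B1,B3,B6} = {B0,B1}; idom=B1
  B4: preds {B0,B1}: {B0} ∩ {B0,B1} = {B0}; idom=B0
  B6: preds {B3,B5}: {B0,B1,B3} ∩ {B0,B1,B3,B5} = {B0,B1,B3}; idom=B3

DF derivation:
  join B1 pred B0: · stop@B0
  join B1 pred B3: B3→B1 stop@B0
  join B3 pred B1: · stop@B1
  join B3 pred B6: B6→B3 stop@B1
  join B4 pred B0: · stop@B0
  join B4 pred B1: B1 stop@B0
  join B6 pred B3: · stop@B3
  join B6 pred B5: B5 stop@B3
  B0 → ∅
  B1 → {B1,B4}
  B2 → ∅
  B3 → {B1,B3}
  B4 → ∅
  B5 → {B6}
  B6 → {B3}

DF(B1) = ["B1", "B4"]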